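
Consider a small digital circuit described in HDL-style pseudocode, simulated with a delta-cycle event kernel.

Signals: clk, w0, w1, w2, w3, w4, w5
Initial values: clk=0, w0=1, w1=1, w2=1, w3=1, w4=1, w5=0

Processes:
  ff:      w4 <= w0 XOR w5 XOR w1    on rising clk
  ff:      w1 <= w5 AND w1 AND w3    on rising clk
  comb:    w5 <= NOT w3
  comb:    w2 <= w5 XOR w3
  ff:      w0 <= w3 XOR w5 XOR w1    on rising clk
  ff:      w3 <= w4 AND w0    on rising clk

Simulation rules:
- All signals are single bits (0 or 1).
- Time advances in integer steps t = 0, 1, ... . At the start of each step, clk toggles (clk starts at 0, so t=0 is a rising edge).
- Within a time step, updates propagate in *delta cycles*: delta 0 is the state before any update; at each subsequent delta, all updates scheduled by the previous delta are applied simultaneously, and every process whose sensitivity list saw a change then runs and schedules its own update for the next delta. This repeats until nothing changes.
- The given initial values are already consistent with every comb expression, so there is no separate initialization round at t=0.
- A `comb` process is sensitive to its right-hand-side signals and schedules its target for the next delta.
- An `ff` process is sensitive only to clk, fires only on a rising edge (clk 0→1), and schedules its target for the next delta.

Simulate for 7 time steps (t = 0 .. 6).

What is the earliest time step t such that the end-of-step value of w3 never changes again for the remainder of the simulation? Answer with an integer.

t0.Δ0 w1=1 w5=0 w0=1 w4=1 w2=1 w3=1 clk=0
t0.Δ1 w1=1 w5=0 w0=1 w4=1 w2=1 w3=1 clk=1
t0.Δ2 w1=0 w5=0 w0=0 w4=0 w2=1 w3=1 clk=1
t1.Δ0 w1=0 w5=0 w0=0 w4=0 w2=1 w3=1 clk=1
t1.Δ1 w1=0 w5=0 w0=0 w4=0 w2=1 w3=1 clk=0
t2.Δ0 w1=0 w5=0 w0=0 w4=0 w2=1 w3=1 clk=0
t2.Δ1 w1=0 w5=0 w0=0 w4=0 w2=1 w3=1 clk=1
t2.Δ2 w1=0 w5=0 w0=1 w4=0 w2=1 w3=0 clk=1
t2.Δ3 w1=0 w5=1 w0=1 w4=0 w2=0 w3=0 clk=1
t2.Δ4 w1=0 w5=1 w0=1 w4=0 w2=1 w3=0 clk=1
t3.Δ0 w1=0 w5=1 w0=1 w4=0 w2=1 w3=0 clk=1
t3.Δ1 w1=0 w5=1 w0=1 w4=0 w2=1 w3=0 clk=0
t4.Δ0 w1=0 w5=1 w0=1 w4=0 w2=1 w3=0 clk=0
t4.Δ1 w1=0 w5=1 w0=1 w4=0 w2=1 w3=0 clk=1
t5.Δ0 w1=0 w5=1 w0=1 w4=0 w2=1 w3=0 clk=1
t5.Δ1 w1=0 w5=1 w0=1 w4=0 w2=1 w3=0 clk=0
t6.Δ0 w1=0 w5=1 w0=1 w4=0 w2=1 w3=0 clk=0
t6.Δ1 w1=0 w5=1 w0=1 w4=0 w2=1 w3=0 clk=1

2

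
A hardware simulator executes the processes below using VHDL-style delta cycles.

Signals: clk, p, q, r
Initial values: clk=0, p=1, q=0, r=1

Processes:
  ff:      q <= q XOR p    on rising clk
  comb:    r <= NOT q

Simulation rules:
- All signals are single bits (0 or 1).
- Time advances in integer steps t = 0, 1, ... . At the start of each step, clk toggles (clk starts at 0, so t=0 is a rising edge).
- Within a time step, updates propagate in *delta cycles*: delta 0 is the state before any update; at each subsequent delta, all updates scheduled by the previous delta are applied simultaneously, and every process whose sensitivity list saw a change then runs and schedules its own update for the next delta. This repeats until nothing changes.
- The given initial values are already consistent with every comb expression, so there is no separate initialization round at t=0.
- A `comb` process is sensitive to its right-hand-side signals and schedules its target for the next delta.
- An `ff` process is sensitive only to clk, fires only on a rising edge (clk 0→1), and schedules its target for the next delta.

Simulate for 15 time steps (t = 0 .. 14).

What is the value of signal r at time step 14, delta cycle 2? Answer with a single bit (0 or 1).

0

[bits: clk,r,p,q]
t=0: Δ0=0110 Δ1=1110 Δ2=1111 Δ3=1011 | 3Δ
t=1: Δ0=1011 Δ1=0011 | 1Δ
t=2: Δ0=0011 Δ1=1011 Δ2=1010 Δ3=1110 | 3Δ
t=3: Δ0=1110 Δ1=0110 | 1Δ
t=4: Δ0=0110 Δ1=1110 Δ2=1111 Δ3=1011 | 3Δ
t=5: Δ0=1011 Δ1=0011 | 1Δ
t=6: Δ0=0011 Δ1=1011 Δ2=1010 Δ3=1110 | 3Δ
t=7: Δ0=1110 Δ1=0110 | 1Δ
t=8: Δ0=0110 Δ1=1110 Δ2=1111 Δ3=1011 | 3Δ
t=9: Δ0=1011 Δ1=0011 | 1Δ
t=10: Δ0=0011 Δ1=1011 Δ2=1010 Δ3=1110 | 3Δ
t=11: Δ0=1110 Δ1=0110 | 1Δ
t=12: Δ0=0110 Δ1=1110 Δ2=1111 Δ3=1011 | 3Δ
t=13: Δ0=1011 Δ1=0011 | 1Δ
t=14: Δ0=0011 Δ1=1011 Δ2=1010 Δ3=1110 | 3Δ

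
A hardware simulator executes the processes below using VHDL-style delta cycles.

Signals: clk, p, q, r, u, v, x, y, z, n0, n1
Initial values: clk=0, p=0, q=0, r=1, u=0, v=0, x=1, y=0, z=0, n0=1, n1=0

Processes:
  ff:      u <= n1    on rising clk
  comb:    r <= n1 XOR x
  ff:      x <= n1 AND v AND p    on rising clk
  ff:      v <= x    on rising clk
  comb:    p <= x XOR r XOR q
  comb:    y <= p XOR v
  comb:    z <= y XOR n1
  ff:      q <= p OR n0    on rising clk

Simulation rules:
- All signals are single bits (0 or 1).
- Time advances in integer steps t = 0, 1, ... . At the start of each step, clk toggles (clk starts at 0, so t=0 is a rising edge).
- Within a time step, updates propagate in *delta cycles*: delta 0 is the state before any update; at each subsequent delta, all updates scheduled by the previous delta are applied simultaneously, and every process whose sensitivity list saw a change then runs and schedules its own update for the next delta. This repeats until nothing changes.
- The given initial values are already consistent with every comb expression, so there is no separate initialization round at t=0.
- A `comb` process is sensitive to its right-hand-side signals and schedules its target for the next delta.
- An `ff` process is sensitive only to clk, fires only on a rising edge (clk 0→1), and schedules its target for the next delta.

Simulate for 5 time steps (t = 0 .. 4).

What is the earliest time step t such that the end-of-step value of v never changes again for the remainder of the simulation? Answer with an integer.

2

t=0 Δ0: y=0 v=0 n1=0 z=0 q=0 r=1 u=0 p=0 n0=1 clk=0 x=1
  Δ1: clk:0→1
  Δ2: v:0→1, q:0→1, x:1→0
  Δ3: y:0→1, r:1→0
  Δ4: z:0→1, p:0→1
  Δ5: y:1→0
  Δ6: z:1→0
  (6Δ to stable)
t=1 Δ0: y=0 v=1 n1=0 z=0 q=1 r=0 u=0 p=1 n0=1 clk=1 x=0
  Δ1: clk:1→0
  (1Δ to stable)
t=2 Δ0: y=0 v=1 n1=0 z=0 q=1 r=0 u=0 p=1 n0=1 clk=0 x=0
  Δ1: clk:0→1
  Δ2: v:1→0
  Δ3: y:0→1
  Δ4: z:0→1
  (4Δ to stable)
t=3 Δ0: y=1 v=0 n1=0 z=1 q=1 r=0 u=0 p=1 n0=1 clk=1 x=0
  Δ1: clk:1→0
  (1Δ to stable)
t=4 Δ0: y=1 v=0 n1=0 z=1 q=1 r=0 u=0 p=1 n0=1 clk=0 x=0
  Δ1: clk:0→1
  (1Δ to stable)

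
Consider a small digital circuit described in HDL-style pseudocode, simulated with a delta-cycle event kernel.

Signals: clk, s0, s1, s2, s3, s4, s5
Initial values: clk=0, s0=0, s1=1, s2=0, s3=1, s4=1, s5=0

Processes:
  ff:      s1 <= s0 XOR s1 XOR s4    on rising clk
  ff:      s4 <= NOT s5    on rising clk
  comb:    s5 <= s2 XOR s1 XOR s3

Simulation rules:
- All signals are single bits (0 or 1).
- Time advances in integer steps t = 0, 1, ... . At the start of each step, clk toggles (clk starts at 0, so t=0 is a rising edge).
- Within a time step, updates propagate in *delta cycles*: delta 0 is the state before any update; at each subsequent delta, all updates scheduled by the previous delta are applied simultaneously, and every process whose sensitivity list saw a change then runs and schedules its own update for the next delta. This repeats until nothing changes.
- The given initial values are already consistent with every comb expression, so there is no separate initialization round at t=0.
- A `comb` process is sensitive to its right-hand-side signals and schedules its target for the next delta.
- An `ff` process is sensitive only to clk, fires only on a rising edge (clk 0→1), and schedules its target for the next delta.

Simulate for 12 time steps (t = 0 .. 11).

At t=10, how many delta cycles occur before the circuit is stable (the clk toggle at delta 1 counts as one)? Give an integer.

t=0 Δ0: s4=1 clk=0 s2=0 s5=0 s3=1 s1=1 s0=0
  Δ1: clk:0→1
  Δ2: s1:1→0
  Δ3: s5:0→1
  (3Δ to stable)
t=1 Δ0: s4=1 clk=1 s2=0 s5=1 s3=1 s1=0 s0=0
  Δ1: clk:1→0
  (1Δ to stable)
t=2 Δ0: s4=1 clk=0 s2=0 s5=1 s3=1 s1=0 s0=0
  Δ1: clk:0→1
  Δ2: s4:1→0, s1:0→1
  Δ3: s5:1→0
  (3Δ to stable)
t=3 Δ0: s4=0 clk=1 s2=0 s5=0 s3=1 s1=1 s0=0
  Δ1: clk:1→0
  (1Δ to stable)
t=4 Δ0: s4=0 clk=0 s2=0 s5=0 s3=1 s1=1 s0=0
  Δ1: clk:0→1
  Δ2: s4:0→1
  (2Δ to stable)
t=5 Δ0: s4=1 clk=1 s2=0 s5=0 s3=1 s1=1 s0=0
  Δ1: clk:1→0
  (1Δ to stable)
t=6 Δ0: s4=1 clk=0 s2=0 s5=0 s3=1 s1=1 s0=0
  Δ1: clk:0→1
  Δ2: s1:1→0
  Δ3: s5:0→1
  (3Δ to stable)
t=7 Δ0: s4=1 clk=1 s2=0 s5=1 s3=1 s1=0 s0=0
  Δ1: clk:1→0
  (1Δ to stable)
t=8 Δ0: s4=1 clk=0 s2=0 s5=1 s3=1 s1=0 s0=0
  Δ1: clk:0→1
  Δ2: s4:1→0, s1:0→1
  Δ3: s5:1→0
  (3Δ to stable)
t=9 Δ0: s4=0 clk=1 s2=0 s5=0 s3=1 s1=1 s0=0
  Δ1: clk:1→0
  (1Δ to stable)
t=10 Δ0: s4=0 clk=0 s2=0 s5=0 s3=1 s1=1 s0=0
  Δ1: clk:0→1
  Δ2: s4:0→1
  (2Δ to stable)
t=11 Δ0: s4=1 clk=1 s2=0 s5=0 s3=1 s1=1 s0=0
  Δ1: clk:1→0
  (1Δ to stable)

2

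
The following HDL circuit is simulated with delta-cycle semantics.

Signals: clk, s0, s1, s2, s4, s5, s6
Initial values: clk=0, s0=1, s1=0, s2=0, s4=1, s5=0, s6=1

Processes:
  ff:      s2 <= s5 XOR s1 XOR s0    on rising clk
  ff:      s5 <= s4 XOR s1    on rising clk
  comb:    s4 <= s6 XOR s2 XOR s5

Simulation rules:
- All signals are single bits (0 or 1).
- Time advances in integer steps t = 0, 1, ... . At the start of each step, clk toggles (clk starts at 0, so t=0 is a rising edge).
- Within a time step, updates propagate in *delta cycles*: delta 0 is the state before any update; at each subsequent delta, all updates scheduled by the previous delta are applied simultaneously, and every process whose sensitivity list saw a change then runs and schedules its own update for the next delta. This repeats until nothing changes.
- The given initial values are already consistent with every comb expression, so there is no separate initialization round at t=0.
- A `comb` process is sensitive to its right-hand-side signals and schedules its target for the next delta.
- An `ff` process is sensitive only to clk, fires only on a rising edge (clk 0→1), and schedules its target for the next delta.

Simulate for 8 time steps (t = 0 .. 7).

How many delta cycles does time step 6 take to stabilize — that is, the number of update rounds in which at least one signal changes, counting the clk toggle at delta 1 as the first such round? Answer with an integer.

t=0 Δ0: s1=0 s6=1 s4=1 s0=1 clk=0 s5=0 s2=0
  Δ1: clk:0→1
  Δ2: s5:0→1, s2:0→1
  (2Δ to stable)
t=1 Δ0: s1=0 s6=1 s4=1 s0=1 clk=1 s5=1 s2=1
  Δ1: clk:1→0
  (1Δ to stable)
t=2 Δ0: s1=0 s6=1 s4=1 s0=1 clk=0 s5=1 s2=1
  Δ1: clk:0→1
  Δ2: s2:1→0
  Δ3: s4:1→0
  (3Δ to stable)
t=3 Δ0: s1=0 s6=1 s4=0 s0=1 clk=1 s5=1 s2=0
  Δ1: clk:1→0
  (1Δ to stable)
t=4 Δ0: s1=0 s6=1 s4=0 s0=1 clk=0 s5=1 s2=0
  Δ1: clk:0→1
  Δ2: s5:1→0
  Δ3: s4:0→1
  (3Δ to stable)
t=5 Δ0: s1=0 s6=1 s4=1 s0=1 clk=1 s5=0 s2=0
  Δ1: clk:1→0
  (1Δ to stable)
t=6 Δ0: s1=0 s6=1 s4=1 s0=1 clk=0 s5=0 s2=0
  Δ1: clk:0→1
  Δ2: s5:0→1, s2:0→1
  (2Δ to stable)
t=7 Δ0: s1=0 s6=1 s4=1 s0=1 clk=1 s5=1 s2=1
  Δ1: clk:1→0
  (1Δ to stable)

2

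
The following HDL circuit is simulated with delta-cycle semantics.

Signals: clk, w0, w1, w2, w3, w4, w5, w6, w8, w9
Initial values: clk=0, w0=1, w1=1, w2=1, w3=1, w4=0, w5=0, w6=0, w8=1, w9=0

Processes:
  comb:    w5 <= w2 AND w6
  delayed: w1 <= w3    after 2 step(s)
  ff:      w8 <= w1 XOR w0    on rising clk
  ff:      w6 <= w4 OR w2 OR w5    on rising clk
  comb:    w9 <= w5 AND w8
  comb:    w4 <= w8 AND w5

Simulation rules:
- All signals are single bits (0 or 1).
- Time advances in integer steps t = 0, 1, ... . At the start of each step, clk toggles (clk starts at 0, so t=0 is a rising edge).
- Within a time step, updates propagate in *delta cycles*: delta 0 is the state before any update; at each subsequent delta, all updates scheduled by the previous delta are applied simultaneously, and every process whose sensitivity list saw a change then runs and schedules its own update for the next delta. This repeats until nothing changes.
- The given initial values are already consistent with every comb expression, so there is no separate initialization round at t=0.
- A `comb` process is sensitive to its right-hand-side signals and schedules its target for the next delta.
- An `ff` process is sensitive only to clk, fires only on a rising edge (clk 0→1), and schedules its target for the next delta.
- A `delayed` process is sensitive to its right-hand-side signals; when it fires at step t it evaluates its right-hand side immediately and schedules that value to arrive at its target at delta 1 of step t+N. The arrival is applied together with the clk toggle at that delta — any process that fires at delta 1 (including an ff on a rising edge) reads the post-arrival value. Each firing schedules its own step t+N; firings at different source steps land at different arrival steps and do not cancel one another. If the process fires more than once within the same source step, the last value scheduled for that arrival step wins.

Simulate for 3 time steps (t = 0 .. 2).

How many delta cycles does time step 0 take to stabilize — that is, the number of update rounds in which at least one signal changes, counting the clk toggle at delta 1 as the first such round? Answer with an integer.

3

[bits: w6,clk,w9,w0,w8,w5,w2,w3,w4,w1]
t=0: Δ0=0001101101 Δ1=0101101101 Δ2=1101001101 Δ3=1101011101 | 3Δ
t=1: Δ0=1101011101 Δ1=1001011101 | 1Δ
t=2: Δ0=1001011101 Δ1=1101011101 | 1Δ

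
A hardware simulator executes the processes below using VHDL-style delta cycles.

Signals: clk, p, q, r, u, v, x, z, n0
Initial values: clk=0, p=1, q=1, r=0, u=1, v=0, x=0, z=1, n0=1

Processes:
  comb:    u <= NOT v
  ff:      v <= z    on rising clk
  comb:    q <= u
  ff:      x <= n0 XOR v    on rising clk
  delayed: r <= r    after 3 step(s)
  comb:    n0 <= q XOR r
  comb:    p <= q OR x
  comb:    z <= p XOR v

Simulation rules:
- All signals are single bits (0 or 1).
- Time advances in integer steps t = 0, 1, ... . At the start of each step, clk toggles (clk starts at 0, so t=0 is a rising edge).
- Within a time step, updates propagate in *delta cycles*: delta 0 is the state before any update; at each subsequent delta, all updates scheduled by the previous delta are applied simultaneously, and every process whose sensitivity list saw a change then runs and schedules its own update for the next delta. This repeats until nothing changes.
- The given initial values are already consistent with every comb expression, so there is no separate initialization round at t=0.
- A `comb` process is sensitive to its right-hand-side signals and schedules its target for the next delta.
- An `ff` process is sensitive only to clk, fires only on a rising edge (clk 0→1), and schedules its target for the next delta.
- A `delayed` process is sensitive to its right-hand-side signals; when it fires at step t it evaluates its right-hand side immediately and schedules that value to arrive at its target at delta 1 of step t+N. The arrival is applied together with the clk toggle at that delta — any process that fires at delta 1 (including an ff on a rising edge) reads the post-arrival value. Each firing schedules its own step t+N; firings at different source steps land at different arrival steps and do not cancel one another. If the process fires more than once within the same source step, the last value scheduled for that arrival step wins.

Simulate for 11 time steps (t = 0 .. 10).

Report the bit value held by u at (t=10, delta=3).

1

t0.Δ0 v=0 u=1 n0=1 q=1 z=1 p=1 clk=0 r=0 x=0
t0.Δ1 v=0 u=1 n0=1 q=1 z=1 p=1 clk=1 r=0 x=0
t0.Δ2 v=1 u=1 n0=1 q=1 z=1 p=1 clk=1 r=0 x=1
t0.Δ3 v=1 u=0 n0=1 q=1 z=0 p=1 clk=1 r=0 x=1
t0.Δ4 v=1 u=0 n0=1 q=0 z=0 p=1 clk=1 r=0 x=1
t0.Δ5 v=1 u=0 n0=0 q=0 z=0 p=1 clk=1 r=0 x=1
t1.Δ0 v=1 u=0 n0=0 q=0 z=0 p=1 clk=1 r=0 x=1
t1.Δ1 v=1 u=0 n0=0 q=0 z=0 p=1 clk=0 r=0 x=1
t2.Δ0 v=1 u=0 n0=0 q=0 z=0 p=1 clk=0 r=0 x=1
t2.Δ1 v=1 u=0 n0=0 q=0 z=0 p=1 clk=1 r=0 x=1
t2.Δ2 v=0 u=0 n0=0 q=0 z=0 p=1 clk=1 r=0 x=1
t2.Δ3 v=0 u=1 n0=0 q=0 z=1 p=1 clk=1 r=0 x=1
t2.Δ4 v=0 u=1 n0=0 q=1 z=1 p=1 clk=1 r=0 x=1
t2.Δ5 v=0 u=1 n0=1 q=1 z=1 p=1 clk=1 r=0 x=1
t3.Δ0 v=0 u=1 n0=1 q=1 z=1 p=1 clk=1 r=0 x=1
t3.Δ1 v=0 u=1 n0=1 q=1 z=1 p=1 clk=0 r=0 x=1
t4.Δ0 v=0 u=1 n0=1 q=1 z=1 p=1 clk=0 r=0 x=1
t4.Δ1 v=0 u=1 n0=1 q=1 z=1 p=1 clk=1 r=0 x=1
t4.Δ2 v=1 u=1 n0=1 q=1 z=1 p=1 clk=1 r=0 x=1
t4.Δ3 v=1 u=0 n0=1 q=1 z=0 p=1 clk=1 r=0 x=1
t4.Δ4 v=1 u=0 n0=1 q=0 z=0 p=1 clk=1 r=0 x=1
t4.Δ5 v=1 u=0 n0=0 q=0 z=0 p=1 clk=1 r=0 x=1
t5.Δ0 v=1 u=0 n0=0 q=0 z=0 p=1 clk=1 r=0 x=1
t5.Δ1 v=1 u=0 n0=0 q=0 z=0 p=1 clk=0 r=0 x=1
t6.Δ0 v=1 u=0 n0=0 q=0 z=0 p=1 clk=0 r=0 x=1
t6.Δ1 v=1 u=0 n0=0 q=0 z=0 p=1 clk=1 r=0 x=1
t6.Δ2 v=0 u=0 n0=0 q=0 z=0 p=1 clk=1 r=0 x=1
t6.Δ3 v=0 u=1 n0=0 q=0 z=1 p=1 clk=1 r=0 x=1
t6.Δ4 v=0 u=1 n0=0 q=1 z=1 p=1 clk=1 r=0 x=1
t6.Δ5 v=0 u=1 n0=1 q=1 z=1 p=1 clk=1 r=0 x=1
t7.Δ0 v=0 u=1 n0=1 q=1 z=1 p=1 clk=1 r=0 x=1
t7.Δ1 v=0 u=1 n0=1 q=1 z=1 p=1 clk=0 r=0 x=1
t8.Δ0 v=0 u=1 n0=1 q=1 z=1 p=1 clk=0 r=0 x=1
t8.Δ1 v=0 u=1 n0=1 q=1 z=1 p=1 clk=1 r=0 x=1
t8.Δ2 v=1 u=1 n0=1 q=1 z=1 p=1 clk=1 r=0 x=1
t8.Δ3 v=1 u=0 n0=1 q=1 z=0 p=1 clk=1 r=0 x=1
t8.Δ4 v=1 u=0 n0=1 q=0 z=0 p=1 clk=1 r=0 x=1
t8.Δ5 v=1 u=0 n0=0 q=0 z=0 p=1 clk=1 r=0 x=1
t9.Δ0 v=1 u=0 n0=0 q=0 z=0 p=1 clk=1 r=0 x=1
t9.Δ1 v=1 u=0 n0=0 q=0 z=0 p=1 clk=0 r=0 x=1
t10.Δ0 v=1 u=0 n0=0 q=0 z=0 p=1 clk=0 r=0 x=1
t10.Δ1 v=1 u=0 n0=0 q=0 z=0 p=1 clk=1 r=0 x=1
t10.Δ2 v=0 u=0 n0=0 q=0 z=0 p=1 clk=1 r=0 x=1
t10.Δ3 v=0 u=1 n0=0 q=0 z=1 p=1 clk=1 r=0 x=1
t10.Δ4 v=0 u=1 n0=0 q=1 z=1 p=1 clk=1 r=0 x=1
t10.Δ5 v=0 u=1 n0=1 q=1 z=1 p=1 clk=1 r=0 x=1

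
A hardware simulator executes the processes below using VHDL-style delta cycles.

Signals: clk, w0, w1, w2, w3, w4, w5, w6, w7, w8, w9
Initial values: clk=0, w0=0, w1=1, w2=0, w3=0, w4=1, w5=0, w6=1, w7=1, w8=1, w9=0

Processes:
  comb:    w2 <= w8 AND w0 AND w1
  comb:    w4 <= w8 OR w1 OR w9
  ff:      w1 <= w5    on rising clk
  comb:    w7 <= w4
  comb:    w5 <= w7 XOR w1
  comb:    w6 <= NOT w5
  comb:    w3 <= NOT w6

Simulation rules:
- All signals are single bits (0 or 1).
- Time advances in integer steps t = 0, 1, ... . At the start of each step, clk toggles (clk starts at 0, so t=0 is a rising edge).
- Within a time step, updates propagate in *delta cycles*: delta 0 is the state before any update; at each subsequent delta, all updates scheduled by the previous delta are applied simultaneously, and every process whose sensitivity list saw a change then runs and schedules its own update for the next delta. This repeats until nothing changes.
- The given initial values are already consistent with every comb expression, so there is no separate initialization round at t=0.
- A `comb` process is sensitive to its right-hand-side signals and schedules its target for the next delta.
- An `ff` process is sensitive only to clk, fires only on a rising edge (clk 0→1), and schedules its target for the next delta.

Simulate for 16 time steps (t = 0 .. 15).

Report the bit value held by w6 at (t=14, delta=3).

0

[bits: w5,w9,w3,w7,w2,w8,clk,w4,w0,w1,w6]
t=0: Δ0=00010101011 Δ1=00010111011 Δ2=00010111001 Δ3=10010111001 Δ4=10010111000 Δ5=10110111000 | 5Δ
t=1: Δ0=10110111000 Δ1=10110101000 | 1Δ
t=2: Δ0=10110101000 Δ1=10110111000 Δ2=10110111010 Δ3=00110111010 Δ4=00110111011 Δ5=00010111011 | 5Δ
t=3: Δ0=00010111011 Δ1=00010101011 | 1Δ
t=4: Δ0=00010101011 Δ1=00010111011 Δ2=00010111001 Δ3=10010111001 Δ4=10010111000 Δ5=10110111000 | 5Δ
t=5: Δ0=10110111000 Δ1=10110101000 | 1Δ
t=6: Δ0=10110101000 Δ1=10110111000 Δ2=10110111010 Δ3=00110111010 Δ4=00110111011 Δ5=00010111011 | 5Δ
t=7: Δ0=00010111011 Δ1=00010101011 | 1Δ
t=8: Δ0=00010101011 Δ1=00010111011 Δ2=00010111001 Δ3=10010111001 Δ4=10010111000 Δ5=10110111000 | 5Δ
t=9: Δ0=10110111000 Δ1=10110101000 | 1Δ
t=10: Δ0=10110101000 Δ1=10110111000 Δ2=10110111010 Δ3=00110111010 Δ4=00110111011 Δ5=00010111011 | 5Δ
t=11: Δ0=00010111011 Δ1=00010101011 | 1Δ
t=12: Δ0=00010101011 Δ1=00010111011 Δ2=00010111001 Δ3=10010111001 Δ4=10010111000 Δ5=10110111000 | 5Δ
t=13: Δ0=10110111000 Δ1=10110101000 | 1Δ
t=14: Δ0=10110101000 Δ1=10110111000 Δ2=10110111010 Δ3=00110111010 Δ4=00110111011 Δ5=00010111011 | 5Δ
t=15: Δ0=00010111011 Δ1=00010101011 | 1Δ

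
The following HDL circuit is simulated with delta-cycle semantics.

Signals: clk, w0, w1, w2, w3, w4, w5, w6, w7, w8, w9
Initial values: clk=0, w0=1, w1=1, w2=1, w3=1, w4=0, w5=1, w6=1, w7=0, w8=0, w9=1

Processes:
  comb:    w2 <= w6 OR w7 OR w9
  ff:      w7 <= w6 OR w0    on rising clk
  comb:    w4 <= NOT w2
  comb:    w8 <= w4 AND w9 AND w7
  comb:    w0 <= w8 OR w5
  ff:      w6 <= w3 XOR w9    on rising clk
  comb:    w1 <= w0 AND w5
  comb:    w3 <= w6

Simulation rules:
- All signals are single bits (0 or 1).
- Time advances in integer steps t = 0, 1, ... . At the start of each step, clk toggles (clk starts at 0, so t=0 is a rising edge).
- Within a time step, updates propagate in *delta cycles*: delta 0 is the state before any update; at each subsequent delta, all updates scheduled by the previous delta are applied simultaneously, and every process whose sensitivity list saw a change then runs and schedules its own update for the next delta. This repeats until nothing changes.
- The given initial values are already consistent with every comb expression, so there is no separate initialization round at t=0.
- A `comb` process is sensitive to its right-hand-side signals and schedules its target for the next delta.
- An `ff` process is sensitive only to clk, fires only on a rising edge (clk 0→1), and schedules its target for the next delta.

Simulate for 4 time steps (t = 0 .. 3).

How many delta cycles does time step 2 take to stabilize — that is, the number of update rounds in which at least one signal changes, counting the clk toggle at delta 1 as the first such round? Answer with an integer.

3

t=0 Δ0: w3=1 w6=1 w7=0 w1=1 w2=1 w9=1 clk=0 w5=1 w8=0 w4=0 w0=1
  Δ1: clk:0→1
  Δ2: w6:1→0, w7:0→1
  Δ3: w3:1→0
  (3Δ to stable)
t=1 Δ0: w3=0 w6=0 w7=1 w1=1 w2=1 w9=1 clk=1 w5=1 w8=0 w4=0 w0=1
  Δ1: clk:1→0
  (1Δ to stable)
t=2 Δ0: w3=0 w6=0 w7=1 w1=1 w2=1 w9=1 clk=0 w5=1 w8=0 w4=0 w0=1
  Δ1: clk:0→1
  Δ2: w6:0→1
  Δ3: w3:0→1
  (3Δ to stable)
t=3 Δ0: w3=1 w6=1 w7=1 w1=1 w2=1 w9=1 clk=1 w5=1 w8=0 w4=0 w0=1
  Δ1: clk:1→0
  (1Δ to stable)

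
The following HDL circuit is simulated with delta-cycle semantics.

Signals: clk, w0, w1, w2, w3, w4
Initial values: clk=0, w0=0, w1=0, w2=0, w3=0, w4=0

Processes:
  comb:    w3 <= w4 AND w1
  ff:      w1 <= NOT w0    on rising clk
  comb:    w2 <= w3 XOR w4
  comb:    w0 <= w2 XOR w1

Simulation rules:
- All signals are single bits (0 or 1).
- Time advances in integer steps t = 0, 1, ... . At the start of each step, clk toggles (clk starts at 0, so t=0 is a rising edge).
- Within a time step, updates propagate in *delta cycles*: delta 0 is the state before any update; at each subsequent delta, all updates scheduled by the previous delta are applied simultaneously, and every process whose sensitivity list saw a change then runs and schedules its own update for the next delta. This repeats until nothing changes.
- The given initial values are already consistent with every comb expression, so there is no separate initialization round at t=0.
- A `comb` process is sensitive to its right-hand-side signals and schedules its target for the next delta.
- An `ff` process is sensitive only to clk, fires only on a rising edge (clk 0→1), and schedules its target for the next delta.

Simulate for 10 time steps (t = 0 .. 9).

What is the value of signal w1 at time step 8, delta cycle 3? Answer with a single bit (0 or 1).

1

t=0 Δ0: w3=0 w0=0 w1=0 w2=0 w4=0 clk=0
  Δ1: clk:0→1
  Δ2: w1:0→1
  Δ3: w0:0→1
  (3Δ to stable)
t=1 Δ0: w3=0 w0=1 w1=1 w2=0 w4=0 clk=1
  Δ1: clk:1→0
  (1Δ to stable)
t=2 Δ0: w3=0 w0=1 w1=1 w2=0 w4=0 clk=0
  Δ1: clk:0→1
  Δ2: w1:1→0
  Δ3: w0:1→0
  (3Δ to stable)
t=3 Δ0: w3=0 w0=0 w1=0 w2=0 w4=0 clk=1
  Δ1: clk:1→0
  (1Δ to stable)
t=4 Δ0: w3=0 w0=0 w1=0 w2=0 w4=0 clk=0
  Δ1: clk:0→1
  Δ2: w1:0→1
  Δ3: w0:0→1
  (3Δ to stable)
t=5 Δ0: w3=0 w0=1 w1=1 w2=0 w4=0 clk=1
  Δ1: clk:1→0
  (1Δ to stable)
t=6 Δ0: w3=0 w0=1 w1=1 w2=0 w4=0 clk=0
  Δ1: clk:0→1
  Δ2: w1:1→0
  Δ3: w0:1→0
  (3Δ to stable)
t=7 Δ0: w3=0 w0=0 w1=0 w2=0 w4=0 clk=1
  Δ1: clk:1→0
  (1Δ to stable)
t=8 Δ0: w3=0 w0=0 w1=0 w2=0 w4=0 clk=0
  Δ1: clk:0→1
  Δ2: w1:0→1
  Δ3: w0:0→1
  (3Δ to stable)
t=9 Δ0: w3=0 w0=1 w1=1 w2=0 w4=0 clk=1
  Δ1: clk:1→0
  (1Δ to stable)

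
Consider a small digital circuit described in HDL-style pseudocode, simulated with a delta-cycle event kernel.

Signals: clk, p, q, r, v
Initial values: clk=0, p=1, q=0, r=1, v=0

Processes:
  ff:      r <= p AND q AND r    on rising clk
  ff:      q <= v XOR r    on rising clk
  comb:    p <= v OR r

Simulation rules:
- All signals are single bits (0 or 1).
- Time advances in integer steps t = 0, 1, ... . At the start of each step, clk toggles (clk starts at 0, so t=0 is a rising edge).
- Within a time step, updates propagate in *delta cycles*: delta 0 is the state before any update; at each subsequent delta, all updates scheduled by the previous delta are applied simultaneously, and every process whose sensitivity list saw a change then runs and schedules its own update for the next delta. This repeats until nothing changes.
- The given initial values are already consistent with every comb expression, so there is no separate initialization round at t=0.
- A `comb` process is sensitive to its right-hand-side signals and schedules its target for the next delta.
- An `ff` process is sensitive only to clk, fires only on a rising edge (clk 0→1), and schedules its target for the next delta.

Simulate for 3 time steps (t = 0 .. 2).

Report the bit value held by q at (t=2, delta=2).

t=0 Δ0: p=1 q=0 clk=0 v=0 r=1
  Δ1: clk:0→1
  Δ2: q:0→1, r:1→0
  Δ3: p:1→0
  (3Δ to stable)
t=1 Δ0: p=0 q=1 clk=1 v=0 r=0
  Δ1: clk:1→0
  (1Δ to stable)
t=2 Δ0: p=0 q=1 clk=0 v=0 r=0
  Δ1: clk:0→1
  Δ2: q:1→0
  (2Δ to stable)

0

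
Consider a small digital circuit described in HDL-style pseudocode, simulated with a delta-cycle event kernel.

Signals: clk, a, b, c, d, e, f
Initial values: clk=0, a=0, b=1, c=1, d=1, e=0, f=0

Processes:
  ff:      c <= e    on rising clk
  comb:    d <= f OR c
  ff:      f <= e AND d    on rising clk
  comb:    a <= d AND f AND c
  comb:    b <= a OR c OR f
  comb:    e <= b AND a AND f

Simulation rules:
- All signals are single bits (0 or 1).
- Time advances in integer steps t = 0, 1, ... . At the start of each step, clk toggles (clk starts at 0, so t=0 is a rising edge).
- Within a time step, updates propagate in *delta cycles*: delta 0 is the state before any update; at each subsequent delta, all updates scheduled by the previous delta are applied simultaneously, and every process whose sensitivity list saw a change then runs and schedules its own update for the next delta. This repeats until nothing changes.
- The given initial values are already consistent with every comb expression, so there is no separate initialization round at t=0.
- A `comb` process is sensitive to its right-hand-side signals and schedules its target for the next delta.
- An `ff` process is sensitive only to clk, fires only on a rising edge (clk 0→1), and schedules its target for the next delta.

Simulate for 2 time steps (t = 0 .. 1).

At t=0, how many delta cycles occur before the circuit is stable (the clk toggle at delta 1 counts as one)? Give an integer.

3

t0.Δ0 e=0 clk=0 b=1 c=1 f=0 a=0 d=1
t0.Δ1 e=0 clk=1 b=1 c=1 f=0 a=0 d=1
t0.Δ2 e=0 clk=1 b=1 c=0 f=0 a=0 d=1
t0.Δ3 e=0 clk=1 b=0 c=0 f=0 a=0 d=0
t1.Δ0 e=0 clk=1 b=0 c=0 f=0 a=0 d=0
t1.Δ1 e=0 clk=0 b=0 c=0 f=0 a=0 d=0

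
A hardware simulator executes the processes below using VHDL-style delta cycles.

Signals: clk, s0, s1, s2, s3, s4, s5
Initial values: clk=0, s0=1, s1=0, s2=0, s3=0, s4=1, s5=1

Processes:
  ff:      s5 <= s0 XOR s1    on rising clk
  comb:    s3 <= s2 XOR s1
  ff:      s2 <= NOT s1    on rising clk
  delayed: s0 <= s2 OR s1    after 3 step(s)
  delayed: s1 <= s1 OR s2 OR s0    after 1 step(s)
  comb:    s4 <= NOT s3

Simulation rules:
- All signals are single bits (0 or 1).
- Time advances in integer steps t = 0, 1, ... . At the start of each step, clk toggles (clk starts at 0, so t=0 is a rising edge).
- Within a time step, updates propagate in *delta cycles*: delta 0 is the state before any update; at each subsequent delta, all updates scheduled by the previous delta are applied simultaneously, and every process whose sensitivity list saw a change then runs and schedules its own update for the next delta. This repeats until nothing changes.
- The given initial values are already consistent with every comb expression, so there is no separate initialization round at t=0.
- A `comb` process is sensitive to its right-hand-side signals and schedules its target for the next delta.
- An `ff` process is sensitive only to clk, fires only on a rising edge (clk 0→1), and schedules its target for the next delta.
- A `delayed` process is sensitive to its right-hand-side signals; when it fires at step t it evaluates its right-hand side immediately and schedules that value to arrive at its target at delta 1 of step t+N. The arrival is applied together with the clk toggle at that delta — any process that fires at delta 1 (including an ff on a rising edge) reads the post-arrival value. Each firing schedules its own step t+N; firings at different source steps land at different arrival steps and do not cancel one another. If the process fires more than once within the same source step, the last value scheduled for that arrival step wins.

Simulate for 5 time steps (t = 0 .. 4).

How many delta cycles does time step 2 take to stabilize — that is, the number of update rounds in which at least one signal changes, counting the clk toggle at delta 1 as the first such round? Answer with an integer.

4

[bits: s4,s2,s1,s5,clk,s3,s0]
t=0: Δ0=1001001 Δ1=1001101 Δ2=1101101 Δ3=1101111 Δ4=0101111 | 4Δ
t=1: Δ0=0101111 Δ1=0111011 Δ2=0111001 Δ3=1111001 | 3Δ
t=2: Δ0=1111001 Δ1=1111101 Δ2=1010101 Δ3=1010111 Δ4=0010111 | 4Δ
t=3: Δ0=0010111 Δ1=0010011 | 1Δ
t=4: Δ0=0010011 Δ1=0010111 | 1Δ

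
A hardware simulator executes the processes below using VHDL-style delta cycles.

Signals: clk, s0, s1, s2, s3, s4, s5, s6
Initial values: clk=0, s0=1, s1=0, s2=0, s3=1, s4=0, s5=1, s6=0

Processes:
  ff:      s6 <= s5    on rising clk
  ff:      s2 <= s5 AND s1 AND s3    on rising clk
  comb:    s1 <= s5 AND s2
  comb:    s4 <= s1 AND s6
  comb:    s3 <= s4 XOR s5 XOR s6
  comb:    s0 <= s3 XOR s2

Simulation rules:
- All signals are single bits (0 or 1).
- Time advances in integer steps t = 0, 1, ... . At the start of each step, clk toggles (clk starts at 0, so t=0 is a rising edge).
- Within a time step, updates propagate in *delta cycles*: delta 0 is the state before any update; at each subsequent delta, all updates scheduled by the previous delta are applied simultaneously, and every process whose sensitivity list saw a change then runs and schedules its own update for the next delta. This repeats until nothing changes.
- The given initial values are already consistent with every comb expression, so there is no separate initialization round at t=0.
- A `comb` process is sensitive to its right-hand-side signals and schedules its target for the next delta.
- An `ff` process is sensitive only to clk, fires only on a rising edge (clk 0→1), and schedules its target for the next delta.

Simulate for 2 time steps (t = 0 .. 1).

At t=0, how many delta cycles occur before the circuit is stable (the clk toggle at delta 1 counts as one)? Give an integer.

4

t=0 Δ0: s2=0 s3=1 s0=1 s4=0 s6=0 s5=1 s1=0 clk=0
  Δ1: clk:0→1
  Δ2: s6:0→1
  Δ3: s3:1→0
  Δ4: s0:1→0
  (4Δ to stable)
t=1 Δ0: s2=0 s3=0 s0=0 s4=0 s6=1 s5=1 s1=0 clk=1
  Δ1: clk:1→0
  (1Δ to stable)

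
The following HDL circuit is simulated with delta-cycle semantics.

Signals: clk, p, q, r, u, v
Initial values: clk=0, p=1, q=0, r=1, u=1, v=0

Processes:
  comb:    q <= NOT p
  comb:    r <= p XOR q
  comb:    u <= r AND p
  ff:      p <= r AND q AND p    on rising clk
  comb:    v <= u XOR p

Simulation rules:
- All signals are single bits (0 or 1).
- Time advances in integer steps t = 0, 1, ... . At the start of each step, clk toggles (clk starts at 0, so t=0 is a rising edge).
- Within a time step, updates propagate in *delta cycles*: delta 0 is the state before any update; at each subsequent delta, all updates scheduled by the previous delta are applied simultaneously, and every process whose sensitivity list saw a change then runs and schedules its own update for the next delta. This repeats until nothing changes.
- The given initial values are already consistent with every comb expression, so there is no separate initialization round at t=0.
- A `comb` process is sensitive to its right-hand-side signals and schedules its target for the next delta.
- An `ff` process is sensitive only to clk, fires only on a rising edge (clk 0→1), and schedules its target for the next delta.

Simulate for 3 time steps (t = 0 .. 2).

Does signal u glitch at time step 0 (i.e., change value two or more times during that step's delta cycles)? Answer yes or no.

[bits: u,p,q,r,v,clk]
t=0: Δ0=110100 Δ1=110101 Δ2=100101 Δ3=001011 Δ4=001101 | 4Δ
t=1: Δ0=001101 Δ1=001100 | 1Δ
t=2: Δ0=001100 Δ1=001101 | 1Δ

no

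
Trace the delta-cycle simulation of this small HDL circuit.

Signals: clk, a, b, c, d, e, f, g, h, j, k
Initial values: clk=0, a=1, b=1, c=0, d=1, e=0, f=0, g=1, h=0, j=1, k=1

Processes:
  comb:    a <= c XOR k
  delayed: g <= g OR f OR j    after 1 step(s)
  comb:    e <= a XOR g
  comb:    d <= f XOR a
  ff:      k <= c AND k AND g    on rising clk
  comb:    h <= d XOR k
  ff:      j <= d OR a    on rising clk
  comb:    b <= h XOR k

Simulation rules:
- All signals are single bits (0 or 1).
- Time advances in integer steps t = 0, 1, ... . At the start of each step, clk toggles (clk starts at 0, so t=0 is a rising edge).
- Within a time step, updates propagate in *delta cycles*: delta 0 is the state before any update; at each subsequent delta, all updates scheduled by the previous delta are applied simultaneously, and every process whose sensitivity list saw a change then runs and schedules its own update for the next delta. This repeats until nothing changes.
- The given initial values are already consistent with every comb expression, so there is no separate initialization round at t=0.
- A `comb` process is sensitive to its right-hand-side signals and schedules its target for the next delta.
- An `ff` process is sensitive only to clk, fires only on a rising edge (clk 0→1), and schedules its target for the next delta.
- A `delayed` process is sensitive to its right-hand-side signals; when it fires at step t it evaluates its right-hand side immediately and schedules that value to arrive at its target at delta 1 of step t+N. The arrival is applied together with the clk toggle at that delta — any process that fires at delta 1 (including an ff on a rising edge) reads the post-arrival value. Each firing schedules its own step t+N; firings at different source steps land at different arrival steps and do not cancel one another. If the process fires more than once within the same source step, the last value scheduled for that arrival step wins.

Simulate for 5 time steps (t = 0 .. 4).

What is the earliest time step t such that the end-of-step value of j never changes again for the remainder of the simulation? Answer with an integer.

[bits: clk,b,f,g,e,j,h,c,k,d,a]
t=0: Δ0=01010100111 Δ1=11010100111 Δ2=11010100011 Δ3=10010110010 Δ4=11011110000 Δ5=11011100000 Δ6=10011100000 | 6Δ
t=1: Δ0=10011100000 Δ1=00011100000 | 1Δ
t=2: Δ0=00011100000 Δ1=10011100000 Δ2=10011000000 | 2Δ
t=3: Δ0=10011000000 Δ1=00011000000 | 1Δ
t=4: Δ0=00011000000 Δ1=10011000000 | 1Δ

2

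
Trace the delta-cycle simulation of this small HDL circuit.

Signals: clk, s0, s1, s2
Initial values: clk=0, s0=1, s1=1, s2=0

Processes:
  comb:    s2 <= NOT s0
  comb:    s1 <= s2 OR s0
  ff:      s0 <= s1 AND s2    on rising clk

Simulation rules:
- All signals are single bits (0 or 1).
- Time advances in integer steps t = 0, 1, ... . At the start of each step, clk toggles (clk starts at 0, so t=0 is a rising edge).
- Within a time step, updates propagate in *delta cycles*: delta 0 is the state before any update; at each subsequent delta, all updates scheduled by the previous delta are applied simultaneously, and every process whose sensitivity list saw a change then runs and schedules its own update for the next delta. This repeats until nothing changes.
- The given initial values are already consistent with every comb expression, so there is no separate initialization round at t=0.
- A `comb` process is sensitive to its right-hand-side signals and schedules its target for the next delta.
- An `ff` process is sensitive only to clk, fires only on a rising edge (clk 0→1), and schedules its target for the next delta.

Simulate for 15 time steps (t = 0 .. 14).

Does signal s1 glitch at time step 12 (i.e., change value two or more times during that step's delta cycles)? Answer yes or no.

yes

t0.Δ0 s1=1 s0=1 s2=0 clk=0
t0.Δ1 s1=1 s0=1 s2=0 clk=1
t0.Δ2 s1=1 s0=0 s2=0 clk=1
t0.Δ3 s1=0 s0=0 s2=1 clk=1
t0.Δ4 s1=1 s0=0 s2=1 clk=1
t1.Δ0 s1=1 s0=0 s2=1 clk=1
t1.Δ1 s1=1 s0=0 s2=1 clk=0
t2.Δ0 s1=1 s0=0 s2=1 clk=0
t2.Δ1 s1=1 s0=0 s2=1 clk=1
t2.Δ2 s1=1 s0=1 s2=1 clk=1
t2.Δ3 s1=1 s0=1 s2=0 clk=1
t3.Δ0 s1=1 s0=1 s2=0 clk=1
t3.Δ1 s1=1 s0=1 s2=0 clk=0
t4.Δ0 s1=1 s0=1 s2=0 clk=0
t4.Δ1 s1=1 s0=1 s2=0 clk=1
t4.Δ2 s1=1 s0=0 s2=0 clk=1
t4.Δ3 s1=0 s0=0 s2=1 clk=1
t4.Δ4 s1=1 s0=0 s2=1 clk=1
t5.Δ0 s1=1 s0=0 s2=1 clk=1
t5.Δ1 s1=1 s0=0 s2=1 clk=0
t6.Δ0 s1=1 s0=0 s2=1 clk=0
t6.Δ1 s1=1 s0=0 s2=1 clk=1
t6.Δ2 s1=1 s0=1 s2=1 clk=1
t6.Δ3 s1=1 s0=1 s2=0 clk=1
t7.Δ0 s1=1 s0=1 s2=0 clk=1
t7.Δ1 s1=1 s0=1 s2=0 clk=0
t8.Δ0 s1=1 s0=1 s2=0 clk=0
t8.Δ1 s1=1 s0=1 s2=0 clk=1
t8.Δ2 s1=1 s0=0 s2=0 clk=1
t8.Δ3 s1=0 s0=0 s2=1 clk=1
t8.Δ4 s1=1 s0=0 s2=1 clk=1
t9.Δ0 s1=1 s0=0 s2=1 clk=1
t9.Δ1 s1=1 s0=0 s2=1 clk=0
t10.Δ0 s1=1 s0=0 s2=1 clk=0
t10.Δ1 s1=1 s0=0 s2=1 clk=1
t10.Δ2 s1=1 s0=1 s2=1 clk=1
t10.Δ3 s1=1 s0=1 s2=0 clk=1
t11.Δ0 s1=1 s0=1 s2=0 clk=1
t11.Δ1 s1=1 s0=1 s2=0 clk=0
t12.Δ0 s1=1 s0=1 s2=0 clk=0
t12.Δ1 s1=1 s0=1 s2=0 clk=1
t12.Δ2 s1=1 s0=0 s2=0 clk=1
t12.Δ3 s1=0 s0=0 s2=1 clk=1
t12.Δ4 s1=1 s0=0 s2=1 clk=1
t13.Δ0 s1=1 s0=0 s2=1 clk=1
t13.Δ1 s1=1 s0=0 s2=1 clk=0
t14.Δ0 s1=1 s0=0 s2=1 clk=0
t14.Δ1 s1=1 s0=0 s2=1 clk=1
t14.Δ2 s1=1 s0=1 s2=1 clk=1
t14.Δ3 s1=1 s0=1 s2=0 clk=1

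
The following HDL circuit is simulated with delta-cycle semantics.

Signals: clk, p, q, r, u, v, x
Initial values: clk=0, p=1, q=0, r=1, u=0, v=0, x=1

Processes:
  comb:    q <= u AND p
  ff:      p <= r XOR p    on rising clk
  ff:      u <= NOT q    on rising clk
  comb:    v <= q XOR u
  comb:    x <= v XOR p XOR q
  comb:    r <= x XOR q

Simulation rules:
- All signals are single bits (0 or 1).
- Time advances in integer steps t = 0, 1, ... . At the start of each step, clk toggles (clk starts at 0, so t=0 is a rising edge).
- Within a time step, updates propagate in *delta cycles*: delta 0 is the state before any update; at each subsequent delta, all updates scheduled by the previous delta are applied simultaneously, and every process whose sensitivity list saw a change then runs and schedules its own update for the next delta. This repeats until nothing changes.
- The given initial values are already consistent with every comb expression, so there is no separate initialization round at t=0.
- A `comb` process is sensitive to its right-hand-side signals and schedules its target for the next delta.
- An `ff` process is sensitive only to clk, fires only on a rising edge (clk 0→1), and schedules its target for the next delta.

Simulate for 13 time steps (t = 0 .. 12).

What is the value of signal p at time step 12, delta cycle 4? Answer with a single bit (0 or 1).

t=0 Δ0: r=1 u=0 q=0 v=0 clk=0 x=1 p=1
  Δ1: clk:0→1
  Δ2: u:0→1, p:1→0
  Δ3: v:0→1, x:1→0
  Δ4: r:1→0, x:0→1
  Δ5: r:0→1
  (5Δ to stable)
t=1 Δ0: r=1 u=1 q=0 v=1 clk=1 x=1 p=0
  Δ1: clk:1→0
  (1Δ to stable)
t=2 Δ0: r=1 u=1 q=0 v=1 clk=0 x=1 p=0
  Δ1: clk:0→1
  Δ2: p:0→1
  Δ3: q:0→1, x:1→0
  Δ4: v:1→0, x:0→1
  Δ5: r:1→0, x:1→0
  Δ6: r:0→1
  (6Δ to stable)
t=3 Δ0: r=1 u=1 q=1 v=0 clk=1 x=0 p=1
  Δ1: clk:1→0
  (1Δ to stable)
t=4 Δ0: r=1 u=1 q=1 v=0 clk=0 x=0 p=1
  Δ1: clk:0→1
  Δ2: u:1→0, p:1→0
  Δ3: q:1→0, v:0→1, x:0→1
  Δ4: v:1→0
  Δ5: x:1→0
  Δ6: r:1→0
  (6Δ to stable)
t=5 Δ0: r=0 u=0 q=0 v=0 clk=1 x=0 p=0
  Δ1: clk:1→0
  (1Δ to stable)
t=6 Δ0: r=0 u=0 q=0 v=0 clk=0 x=0 p=0
  Δ1: clk:0→1
  Δ2: u:0→1
  Δ3: v:0→1
  Δ4: x:0→1
  Δ5: r:0→1
  (5Δ to stable)
t=7 Δ0: r=1 u=1 q=0 v=1 clk=1 x=1 p=0
  Δ1: clk:1→0
  (1Δ to stable)
t=8 Δ0: r=1 u=1 q=0 v=1 clk=0 x=1 p=0
  Δ1: clk:0→1
  Δ2: p:0→1
  Δ3: q:0→1, x:1→0
  Δ4: v:1→0, x:0→1
  Δ5: r:1→0, x:1→0
  Δ6: r:0→1
  (6Δ to stable)
t=9 Δ0: r=1 u=1 q=1 v=0 clk=1 x=0 p=1
  Δ1: clk:1→0
  (1Δ to stable)
t=10 Δ0: r=1 u=1 q=1 v=0 clk=0 x=0 p=1
  Δ1: clk:0→1
  Δ2: u:1→0, p:1→0
  Δ3: q:1→0, v:0→1, x:0→1
  Δ4: v:1→0
  Δ5: x:1→0
  Δ6: r:1→0
  (6Δ to stable)
t=11 Δ0: r=0 u=0 q=0 v=0 clk=1 x=0 p=0
  Δ1: clk:1→0
  (1Δ to stable)
t=12 Δ0: r=0 u=0 q=0 v=0 clk=0 x=0 p=0
  Δ1: clk:0→1
  Δ2: u:0→1
  Δ3: v:0→1
  Δ4: x:0→1
  Δ5: r:0→1
  (5Δ to stable)

0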